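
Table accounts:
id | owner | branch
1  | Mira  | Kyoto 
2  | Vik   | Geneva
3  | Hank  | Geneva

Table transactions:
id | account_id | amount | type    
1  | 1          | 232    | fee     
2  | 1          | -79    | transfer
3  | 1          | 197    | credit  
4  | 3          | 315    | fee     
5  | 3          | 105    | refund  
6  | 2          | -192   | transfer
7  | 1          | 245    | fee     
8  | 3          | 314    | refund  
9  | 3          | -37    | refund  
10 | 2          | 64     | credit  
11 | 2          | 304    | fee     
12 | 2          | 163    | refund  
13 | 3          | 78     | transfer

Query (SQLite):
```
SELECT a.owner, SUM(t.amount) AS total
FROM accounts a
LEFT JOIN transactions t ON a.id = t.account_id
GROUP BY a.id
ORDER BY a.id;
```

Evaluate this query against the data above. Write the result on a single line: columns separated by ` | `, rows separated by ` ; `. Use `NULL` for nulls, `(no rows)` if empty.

Mira | 595 ; Vik | 339 ; Hank | 775

LEFT JOIN keeps every accounts row; unmatched ones get NULL for transactions columns.
Group by accounts.id and compute SUM(t.amount). SUM over an all-NULL group is NULL.
  1: ids {1, 2, 3, 7} → SUM(t.amount)=595
  2: ids {6, 10, 11, 12} → SUM(t.amount)=339
  3: ids {4, 5, 8, 9, 13} → SUM(t.amount)=775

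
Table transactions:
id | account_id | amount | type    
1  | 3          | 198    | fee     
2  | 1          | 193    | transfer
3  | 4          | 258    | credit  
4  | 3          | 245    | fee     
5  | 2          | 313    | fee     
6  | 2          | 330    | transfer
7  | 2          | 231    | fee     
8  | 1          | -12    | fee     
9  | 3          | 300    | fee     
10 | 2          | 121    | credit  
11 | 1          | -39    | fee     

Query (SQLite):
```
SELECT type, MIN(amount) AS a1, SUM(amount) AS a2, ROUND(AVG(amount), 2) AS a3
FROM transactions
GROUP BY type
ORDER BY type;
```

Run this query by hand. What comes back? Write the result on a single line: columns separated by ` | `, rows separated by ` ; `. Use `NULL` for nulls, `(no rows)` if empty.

credit | 121 | 379 | 189.5 ; fee | -39 | 1236 | 176.57 ; transfer | 193 | 523 | 261.5

Group transactions by type.
Per group compute: MIN(amount), SUM(amount), ROUND(AVG(amount), 2).
  credit: ids {3, 10} → MIN(amount)=121, SUM(amount)=379, ROUND(AVG(amount), 2)=189.5
  fee: ids {1, 4, 5, 7, 8, 9, 11} → MIN(amount)=-39, SUM(amount)=1236, ROUND(AVG(amount), 2)=176.57
  transfer: ids {2, 6} → MIN(amount)=193, SUM(amount)=523, ROUND(AVG(amount), 2)=261.5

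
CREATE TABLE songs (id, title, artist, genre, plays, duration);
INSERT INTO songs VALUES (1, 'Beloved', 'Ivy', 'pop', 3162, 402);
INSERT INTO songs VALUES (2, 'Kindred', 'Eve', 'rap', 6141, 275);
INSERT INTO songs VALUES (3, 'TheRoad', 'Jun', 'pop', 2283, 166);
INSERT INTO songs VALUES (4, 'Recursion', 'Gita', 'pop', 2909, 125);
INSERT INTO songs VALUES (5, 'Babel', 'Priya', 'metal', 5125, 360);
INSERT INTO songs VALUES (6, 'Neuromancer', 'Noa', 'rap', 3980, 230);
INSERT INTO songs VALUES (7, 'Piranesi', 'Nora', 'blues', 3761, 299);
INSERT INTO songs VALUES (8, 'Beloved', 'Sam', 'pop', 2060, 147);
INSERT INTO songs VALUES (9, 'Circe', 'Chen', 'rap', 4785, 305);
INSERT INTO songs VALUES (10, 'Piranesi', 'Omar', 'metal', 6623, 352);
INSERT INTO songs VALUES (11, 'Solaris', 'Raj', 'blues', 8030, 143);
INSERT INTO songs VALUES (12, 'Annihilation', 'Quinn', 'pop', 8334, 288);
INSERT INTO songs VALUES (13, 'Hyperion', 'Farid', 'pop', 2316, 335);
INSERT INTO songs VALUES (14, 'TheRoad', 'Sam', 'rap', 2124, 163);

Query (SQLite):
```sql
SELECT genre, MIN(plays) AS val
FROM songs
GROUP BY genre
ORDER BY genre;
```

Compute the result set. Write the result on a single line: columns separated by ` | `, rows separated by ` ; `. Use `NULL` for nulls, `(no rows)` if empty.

Partition songs by genre; compute MIN(plays) within each group.
  blues: ids {7, 11} → MIN(plays)=3761
  metal: ids {5, 10} → MIN(plays)=5125
  pop: ids {1, 3, 4, 8, 12, 13} → MIN(plays)=2060
  rap: ids {2, 6, 9, 14} → MIN(plays)=2124

blues | 3761 ; metal | 5125 ; pop | 2060 ; rap | 2124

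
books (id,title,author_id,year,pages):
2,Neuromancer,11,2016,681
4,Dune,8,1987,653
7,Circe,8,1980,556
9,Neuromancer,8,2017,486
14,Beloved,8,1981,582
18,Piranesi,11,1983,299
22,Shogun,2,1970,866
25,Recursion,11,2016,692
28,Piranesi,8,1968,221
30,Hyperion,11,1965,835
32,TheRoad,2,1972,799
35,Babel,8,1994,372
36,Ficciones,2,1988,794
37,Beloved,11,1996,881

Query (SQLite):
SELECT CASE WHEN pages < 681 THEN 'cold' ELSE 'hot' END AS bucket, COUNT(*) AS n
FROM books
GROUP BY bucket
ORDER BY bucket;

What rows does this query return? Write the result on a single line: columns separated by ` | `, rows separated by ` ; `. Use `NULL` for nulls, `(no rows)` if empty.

Bucket rows by pages < 681 → 'cold' else 'hot'; count each bucket.

cold | 7 ; hot | 7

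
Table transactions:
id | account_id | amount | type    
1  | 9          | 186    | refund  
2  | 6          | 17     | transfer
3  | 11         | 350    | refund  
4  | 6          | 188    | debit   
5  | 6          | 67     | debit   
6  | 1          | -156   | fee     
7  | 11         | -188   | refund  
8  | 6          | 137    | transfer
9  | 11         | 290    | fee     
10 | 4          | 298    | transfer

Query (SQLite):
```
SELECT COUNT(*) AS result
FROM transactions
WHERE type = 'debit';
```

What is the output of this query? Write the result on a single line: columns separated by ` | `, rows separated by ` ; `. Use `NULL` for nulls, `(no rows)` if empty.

Rows where type='debit' → amount values: [188, 67].
COUNT(*) counts rows → 2.

2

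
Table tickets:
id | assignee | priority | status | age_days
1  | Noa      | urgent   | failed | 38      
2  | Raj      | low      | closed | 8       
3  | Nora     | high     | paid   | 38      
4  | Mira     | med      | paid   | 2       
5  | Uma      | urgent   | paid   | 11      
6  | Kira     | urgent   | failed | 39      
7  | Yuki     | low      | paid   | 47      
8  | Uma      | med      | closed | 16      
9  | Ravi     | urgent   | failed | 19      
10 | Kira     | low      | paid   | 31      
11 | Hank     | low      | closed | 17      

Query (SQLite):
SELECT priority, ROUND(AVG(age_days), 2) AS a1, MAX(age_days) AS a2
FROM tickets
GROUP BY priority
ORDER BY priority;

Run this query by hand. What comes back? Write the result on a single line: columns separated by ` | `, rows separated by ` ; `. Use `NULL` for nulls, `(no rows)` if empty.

high | 38 | 38 ; low | 25.75 | 47 ; med | 9 | 16 ; urgent | 26.75 | 39

Group tickets by priority.
Per group compute: ROUND(AVG(age_days), 2), MAX(age_days).
  high: ids {3} → ROUND(AVG(age_days), 2)=38, MAX(age_days)=38
  low: ids {2, 7, 10, 11} → ROUND(AVG(age_days), 2)=25.75, MAX(age_days)=47
  med: ids {4, 8} → ROUND(AVG(age_days), 2)=9, MAX(age_days)=16
  urgent: ids {1, 5, 6, 9} → ROUND(AVG(age_days), 2)=26.75, MAX(age_days)=39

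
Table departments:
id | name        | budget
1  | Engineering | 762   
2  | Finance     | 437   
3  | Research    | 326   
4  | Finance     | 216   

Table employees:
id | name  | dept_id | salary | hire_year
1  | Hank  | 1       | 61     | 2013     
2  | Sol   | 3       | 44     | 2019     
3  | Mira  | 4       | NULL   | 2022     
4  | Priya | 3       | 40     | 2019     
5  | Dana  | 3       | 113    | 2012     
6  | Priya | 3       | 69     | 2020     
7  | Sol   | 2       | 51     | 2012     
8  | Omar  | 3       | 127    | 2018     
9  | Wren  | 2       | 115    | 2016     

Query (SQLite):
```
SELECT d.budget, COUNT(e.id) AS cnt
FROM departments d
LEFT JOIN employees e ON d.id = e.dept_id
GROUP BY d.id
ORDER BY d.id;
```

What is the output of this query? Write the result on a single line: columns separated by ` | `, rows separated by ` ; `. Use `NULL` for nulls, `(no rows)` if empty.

LEFT JOIN keeps every departments row; unmatched ones get NULL for employees columns.
Group by departments.id and compute COUNT(e.id). COUNT(col) of an all-NULL group is 0.
  1: ids {1} → COUNT(e.id)=1
  2: ids {7, 9} → COUNT(e.id)=2
  3: ids {2, 4, 5, 6, 8} → COUNT(e.id)=5
  4: ids {3} → COUNT(e.id)=1

762 | 1 ; 437 | 2 ; 326 | 5 ; 216 | 1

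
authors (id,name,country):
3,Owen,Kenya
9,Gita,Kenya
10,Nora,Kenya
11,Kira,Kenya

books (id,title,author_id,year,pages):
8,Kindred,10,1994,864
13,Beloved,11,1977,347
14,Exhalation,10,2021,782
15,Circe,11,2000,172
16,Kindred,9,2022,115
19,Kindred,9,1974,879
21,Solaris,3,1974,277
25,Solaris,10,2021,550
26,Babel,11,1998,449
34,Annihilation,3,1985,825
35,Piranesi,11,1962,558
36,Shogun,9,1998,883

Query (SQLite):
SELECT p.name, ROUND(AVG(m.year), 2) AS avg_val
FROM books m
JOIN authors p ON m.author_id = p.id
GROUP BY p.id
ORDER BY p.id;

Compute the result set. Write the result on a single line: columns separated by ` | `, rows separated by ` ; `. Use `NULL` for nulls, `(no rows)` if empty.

Owen | 1979.5 ; Gita | 1998 ; Nora | 2012 ; Kira | 1984.25

Join each books row to its authors via author_id.
Group joined rows by authors.id; compute ROUND(AVG(m.year), 2) per group.
  3: ids {21, 34} → ROUND(AVG(m.year), 2)=1979.5
  9: ids {16, 19, 36} → ROUND(AVG(m.year), 2)=1998
  10: ids {8, 14, 25} → ROUND(AVG(m.year), 2)=2012
  11: ids {13, 15, 26, 35} → ROUND(AVG(m.year), 2)=1984.25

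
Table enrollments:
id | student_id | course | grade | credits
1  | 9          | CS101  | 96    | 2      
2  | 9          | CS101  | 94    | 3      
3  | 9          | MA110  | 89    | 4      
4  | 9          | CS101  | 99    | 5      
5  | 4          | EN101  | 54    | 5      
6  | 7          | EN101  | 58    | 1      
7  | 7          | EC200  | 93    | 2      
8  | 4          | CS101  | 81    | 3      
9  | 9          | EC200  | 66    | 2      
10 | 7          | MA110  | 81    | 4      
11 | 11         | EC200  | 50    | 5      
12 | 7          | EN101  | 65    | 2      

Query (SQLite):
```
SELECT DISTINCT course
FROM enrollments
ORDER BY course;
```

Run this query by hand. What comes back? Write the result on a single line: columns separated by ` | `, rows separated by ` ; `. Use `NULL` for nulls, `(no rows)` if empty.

CS101 ; EC200 ; EN101 ; MA110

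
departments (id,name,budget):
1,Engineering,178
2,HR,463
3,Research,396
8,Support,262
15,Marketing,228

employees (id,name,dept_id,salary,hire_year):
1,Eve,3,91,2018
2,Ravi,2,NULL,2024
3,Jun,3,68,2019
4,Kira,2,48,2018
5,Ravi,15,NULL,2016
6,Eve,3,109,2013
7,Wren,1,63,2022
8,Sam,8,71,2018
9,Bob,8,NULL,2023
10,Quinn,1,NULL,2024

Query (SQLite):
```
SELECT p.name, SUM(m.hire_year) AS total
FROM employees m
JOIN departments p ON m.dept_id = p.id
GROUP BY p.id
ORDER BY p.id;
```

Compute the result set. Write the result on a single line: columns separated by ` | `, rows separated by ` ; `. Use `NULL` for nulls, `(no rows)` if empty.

Join each employees row to its departments via dept_id.
Group joined rows by departments.id; compute SUM(m.hire_year) per group.
  1: ids {7, 10} → SUM(m.hire_year)=4046
  2: ids {2, 4} → SUM(m.hire_year)=4042
  3: ids {1, 3, 6} → SUM(m.hire_year)=6050
  8: ids {8, 9} → SUM(m.hire_year)=4041
  15: ids {5} → SUM(m.hire_year)=2016

Engineering | 4046 ; HR | 4042 ; Research | 6050 ; Support | 4041 ; Marketing | 2016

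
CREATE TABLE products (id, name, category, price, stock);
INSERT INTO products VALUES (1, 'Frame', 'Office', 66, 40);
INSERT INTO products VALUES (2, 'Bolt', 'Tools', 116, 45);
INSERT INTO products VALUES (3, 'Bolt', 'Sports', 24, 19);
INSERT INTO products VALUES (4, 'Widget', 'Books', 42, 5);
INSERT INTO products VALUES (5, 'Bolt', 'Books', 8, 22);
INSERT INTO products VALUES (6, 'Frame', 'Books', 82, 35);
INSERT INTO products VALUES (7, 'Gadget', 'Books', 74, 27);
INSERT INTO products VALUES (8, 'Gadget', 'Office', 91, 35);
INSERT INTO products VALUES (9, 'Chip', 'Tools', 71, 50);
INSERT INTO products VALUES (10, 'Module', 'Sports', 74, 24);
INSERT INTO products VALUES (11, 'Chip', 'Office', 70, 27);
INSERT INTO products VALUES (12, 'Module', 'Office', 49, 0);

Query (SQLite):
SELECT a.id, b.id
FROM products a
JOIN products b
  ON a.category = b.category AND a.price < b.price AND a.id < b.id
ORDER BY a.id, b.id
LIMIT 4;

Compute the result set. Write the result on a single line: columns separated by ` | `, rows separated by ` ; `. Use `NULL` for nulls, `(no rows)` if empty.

Pairs (a,b) with same category, a.price < b.price, a.id < b.id.
category groups: Books:{4,5,6,7} Office:{1,8,11,12} Sports:{3,10} Tools:{2,9}
Ordered by (a.id, b.id); first 4.

1 | 8 ; 1 | 11 ; 3 | 10 ; 4 | 6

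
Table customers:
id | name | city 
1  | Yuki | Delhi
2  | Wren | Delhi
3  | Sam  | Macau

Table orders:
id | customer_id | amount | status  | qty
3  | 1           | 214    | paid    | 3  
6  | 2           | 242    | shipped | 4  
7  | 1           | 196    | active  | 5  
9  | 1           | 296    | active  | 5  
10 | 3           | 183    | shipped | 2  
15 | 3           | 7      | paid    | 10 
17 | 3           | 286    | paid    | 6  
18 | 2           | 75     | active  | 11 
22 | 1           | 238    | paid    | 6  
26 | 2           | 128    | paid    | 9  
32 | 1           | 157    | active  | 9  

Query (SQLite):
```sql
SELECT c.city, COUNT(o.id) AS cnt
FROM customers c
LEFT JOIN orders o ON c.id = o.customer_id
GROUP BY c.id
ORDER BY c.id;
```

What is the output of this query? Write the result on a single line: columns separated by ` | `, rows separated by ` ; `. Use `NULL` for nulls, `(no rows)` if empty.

Delhi | 5 ; Delhi | 3 ; Macau | 3

LEFT JOIN keeps every customers row; unmatched ones get NULL for orders columns.
Group by customers.id and compute COUNT(o.id). COUNT(col) of an all-NULL group is 0.
  1: ids {3, 7, 9, 22, 32} → COUNT(o.id)=5
  2: ids {6, 18, 26} → COUNT(o.id)=3
  3: ids {10, 15, 17} → COUNT(o.id)=3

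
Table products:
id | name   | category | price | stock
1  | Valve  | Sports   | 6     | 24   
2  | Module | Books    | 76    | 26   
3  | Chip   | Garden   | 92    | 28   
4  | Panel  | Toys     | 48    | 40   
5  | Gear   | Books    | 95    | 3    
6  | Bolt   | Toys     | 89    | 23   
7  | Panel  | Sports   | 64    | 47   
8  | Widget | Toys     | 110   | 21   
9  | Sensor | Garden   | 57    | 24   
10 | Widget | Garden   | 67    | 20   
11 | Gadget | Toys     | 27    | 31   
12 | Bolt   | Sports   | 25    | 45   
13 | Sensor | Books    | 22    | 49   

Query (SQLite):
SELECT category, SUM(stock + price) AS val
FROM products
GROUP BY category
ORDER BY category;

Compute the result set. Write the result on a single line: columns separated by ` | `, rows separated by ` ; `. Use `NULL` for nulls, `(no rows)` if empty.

Books | 271 ; Garden | 288 ; Sports | 211 ; Toys | 389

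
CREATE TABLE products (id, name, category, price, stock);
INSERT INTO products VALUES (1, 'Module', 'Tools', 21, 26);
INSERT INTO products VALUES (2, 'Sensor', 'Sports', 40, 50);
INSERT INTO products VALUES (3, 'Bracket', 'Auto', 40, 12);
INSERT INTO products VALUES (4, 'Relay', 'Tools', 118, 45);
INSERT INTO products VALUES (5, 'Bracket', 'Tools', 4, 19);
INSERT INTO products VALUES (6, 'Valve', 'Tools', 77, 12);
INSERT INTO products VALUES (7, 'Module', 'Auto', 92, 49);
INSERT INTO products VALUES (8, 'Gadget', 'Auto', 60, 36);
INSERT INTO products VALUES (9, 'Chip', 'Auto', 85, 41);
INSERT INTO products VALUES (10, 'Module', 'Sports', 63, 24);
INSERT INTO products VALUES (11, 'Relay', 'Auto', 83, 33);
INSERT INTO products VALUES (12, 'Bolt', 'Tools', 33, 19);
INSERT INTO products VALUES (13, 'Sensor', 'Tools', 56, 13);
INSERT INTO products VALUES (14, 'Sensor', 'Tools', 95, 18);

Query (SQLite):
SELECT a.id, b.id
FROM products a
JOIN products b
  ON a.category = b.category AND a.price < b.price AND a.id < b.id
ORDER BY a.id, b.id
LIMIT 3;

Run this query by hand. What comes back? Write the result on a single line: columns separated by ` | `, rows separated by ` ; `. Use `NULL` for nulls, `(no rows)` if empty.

1 | 4 ; 1 | 6 ; 1 | 12

Pairs (a,b) with same category, a.price < b.price, a.id < b.id.
category groups: Auto:{3,7,8,9,11} Sports:{2,10} Tools:{1,4,5,6,12,13,14}
Ordered by (a.id, b.id); first 3.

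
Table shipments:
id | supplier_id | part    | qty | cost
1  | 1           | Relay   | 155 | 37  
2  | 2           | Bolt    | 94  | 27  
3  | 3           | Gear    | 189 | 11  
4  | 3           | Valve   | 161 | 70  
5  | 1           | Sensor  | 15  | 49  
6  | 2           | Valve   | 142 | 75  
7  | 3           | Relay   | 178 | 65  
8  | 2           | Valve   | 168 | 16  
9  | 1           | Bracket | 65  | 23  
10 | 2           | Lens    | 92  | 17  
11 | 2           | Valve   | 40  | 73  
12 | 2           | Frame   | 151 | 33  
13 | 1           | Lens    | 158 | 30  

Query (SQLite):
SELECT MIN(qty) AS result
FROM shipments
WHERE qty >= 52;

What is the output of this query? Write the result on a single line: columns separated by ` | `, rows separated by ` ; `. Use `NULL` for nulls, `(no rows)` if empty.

65

Rows where qty >= 52 → qty values: [155, 94, 189, 161, 142, 178, 168, 65, 92, 151, 158].
MIN of non-NULL values = 65.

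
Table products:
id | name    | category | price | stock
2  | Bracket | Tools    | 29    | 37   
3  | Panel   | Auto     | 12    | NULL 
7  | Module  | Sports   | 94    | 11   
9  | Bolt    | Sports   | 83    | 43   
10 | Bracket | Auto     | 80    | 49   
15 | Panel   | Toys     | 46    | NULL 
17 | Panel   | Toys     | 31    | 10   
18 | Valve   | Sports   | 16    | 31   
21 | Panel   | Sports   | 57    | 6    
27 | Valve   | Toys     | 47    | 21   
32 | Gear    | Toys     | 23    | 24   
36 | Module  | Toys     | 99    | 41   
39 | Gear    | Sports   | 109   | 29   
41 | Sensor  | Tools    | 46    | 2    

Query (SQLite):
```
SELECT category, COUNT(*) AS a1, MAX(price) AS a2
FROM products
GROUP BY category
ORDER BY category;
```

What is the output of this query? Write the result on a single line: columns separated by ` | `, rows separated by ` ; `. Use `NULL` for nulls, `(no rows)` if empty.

Group products by category.
Per group compute: COUNT(*), MAX(price).
  Auto: ids {3, 10} → COUNT(*)=2, MAX(price)=80
  Sports: ids {7, 9, 18, 21, 39} → COUNT(*)=5, MAX(price)=109
  Tools: ids {2, 41} → COUNT(*)=2, MAX(price)=46
  Toys: ids {15, 17, 27, 32, 36} → COUNT(*)=5, MAX(price)=99

Auto | 2 | 80 ; Sports | 5 | 109 ; Tools | 2 | 46 ; Toys | 5 | 99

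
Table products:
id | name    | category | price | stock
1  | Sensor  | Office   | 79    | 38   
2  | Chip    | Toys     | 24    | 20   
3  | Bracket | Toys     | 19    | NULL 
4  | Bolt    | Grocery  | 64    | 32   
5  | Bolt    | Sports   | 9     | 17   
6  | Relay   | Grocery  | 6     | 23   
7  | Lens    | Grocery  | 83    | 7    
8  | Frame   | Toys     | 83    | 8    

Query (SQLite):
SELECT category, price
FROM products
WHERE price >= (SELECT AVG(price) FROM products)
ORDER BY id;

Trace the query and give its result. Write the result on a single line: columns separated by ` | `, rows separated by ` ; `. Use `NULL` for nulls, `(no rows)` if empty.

Office | 79 ; Grocery | 64 ; Grocery | 83 ; Toys | 83

Scalar subquery: AVG(price) over all products rows = 45.875.
Keep rows where price >= that value.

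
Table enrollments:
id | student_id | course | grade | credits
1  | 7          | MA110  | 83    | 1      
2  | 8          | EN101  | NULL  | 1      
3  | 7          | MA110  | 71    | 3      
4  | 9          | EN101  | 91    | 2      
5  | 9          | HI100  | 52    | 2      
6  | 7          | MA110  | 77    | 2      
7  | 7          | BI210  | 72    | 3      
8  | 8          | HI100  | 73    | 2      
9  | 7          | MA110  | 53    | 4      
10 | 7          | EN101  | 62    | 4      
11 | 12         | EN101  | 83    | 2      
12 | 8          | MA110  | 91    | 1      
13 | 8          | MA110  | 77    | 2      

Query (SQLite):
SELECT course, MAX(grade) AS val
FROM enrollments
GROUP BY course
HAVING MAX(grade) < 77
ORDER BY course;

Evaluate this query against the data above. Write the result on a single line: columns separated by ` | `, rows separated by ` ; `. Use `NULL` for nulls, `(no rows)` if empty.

BI210 | 72 ; HI100 | 73

Partition enrollments by course; compute MAX(grade) within each group.
HAVING: keep groups where MAX(grade) < 77.
  BI210: ids {7} → MAX(grade)=72
  EN101: ids {2, 4, 10, 11} → MAX(grade)=91
  HI100: ids {5, 8} → MAX(grade)=73
  MA110: ids {1, 3, 6, 9, 12, 13} → MAX(grade)=91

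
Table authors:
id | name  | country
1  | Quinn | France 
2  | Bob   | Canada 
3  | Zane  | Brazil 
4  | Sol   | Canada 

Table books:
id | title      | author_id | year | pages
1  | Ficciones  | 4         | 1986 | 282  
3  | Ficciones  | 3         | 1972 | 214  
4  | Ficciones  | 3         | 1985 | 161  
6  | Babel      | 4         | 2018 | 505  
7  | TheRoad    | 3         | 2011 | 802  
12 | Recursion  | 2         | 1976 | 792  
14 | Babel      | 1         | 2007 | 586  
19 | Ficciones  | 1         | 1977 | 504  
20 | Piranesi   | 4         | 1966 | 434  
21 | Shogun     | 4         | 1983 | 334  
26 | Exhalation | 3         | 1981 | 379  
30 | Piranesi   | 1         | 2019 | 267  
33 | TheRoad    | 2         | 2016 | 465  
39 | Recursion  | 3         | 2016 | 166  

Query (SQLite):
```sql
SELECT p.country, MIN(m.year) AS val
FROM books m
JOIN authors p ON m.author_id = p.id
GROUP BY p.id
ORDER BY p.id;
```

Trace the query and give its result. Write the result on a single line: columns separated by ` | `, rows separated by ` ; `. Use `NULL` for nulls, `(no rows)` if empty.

Join each books row to its authors via author_id.
Group joined rows by authors.id; compute MIN(m.year) per group.
  1: ids {14, 19, 30} → MIN(m.year)=1977
  2: ids {12, 33} → MIN(m.year)=1976
  3: ids {3, 4, 7, 26, 39} → MIN(m.year)=1972
  4: ids {1, 6, 20, 21} → MIN(m.year)=1966

France | 1977 ; Canada | 1976 ; Brazil | 1972 ; Canada | 1966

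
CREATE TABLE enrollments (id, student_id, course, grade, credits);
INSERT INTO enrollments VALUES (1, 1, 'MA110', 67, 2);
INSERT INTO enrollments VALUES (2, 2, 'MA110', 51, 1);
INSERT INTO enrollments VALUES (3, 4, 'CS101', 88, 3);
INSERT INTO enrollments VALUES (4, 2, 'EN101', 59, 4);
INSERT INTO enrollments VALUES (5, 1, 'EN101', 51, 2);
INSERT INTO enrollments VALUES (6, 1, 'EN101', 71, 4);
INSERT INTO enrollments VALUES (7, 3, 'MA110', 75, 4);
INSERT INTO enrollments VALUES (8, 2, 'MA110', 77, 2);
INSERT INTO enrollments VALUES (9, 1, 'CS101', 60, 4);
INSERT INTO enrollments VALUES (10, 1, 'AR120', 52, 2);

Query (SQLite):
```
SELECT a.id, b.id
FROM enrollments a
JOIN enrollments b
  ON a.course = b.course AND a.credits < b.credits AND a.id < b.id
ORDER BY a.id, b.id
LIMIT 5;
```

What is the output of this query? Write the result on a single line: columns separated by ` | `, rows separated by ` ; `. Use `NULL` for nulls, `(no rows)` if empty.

1 | 7 ; 2 | 7 ; 2 | 8 ; 3 | 9 ; 5 | 6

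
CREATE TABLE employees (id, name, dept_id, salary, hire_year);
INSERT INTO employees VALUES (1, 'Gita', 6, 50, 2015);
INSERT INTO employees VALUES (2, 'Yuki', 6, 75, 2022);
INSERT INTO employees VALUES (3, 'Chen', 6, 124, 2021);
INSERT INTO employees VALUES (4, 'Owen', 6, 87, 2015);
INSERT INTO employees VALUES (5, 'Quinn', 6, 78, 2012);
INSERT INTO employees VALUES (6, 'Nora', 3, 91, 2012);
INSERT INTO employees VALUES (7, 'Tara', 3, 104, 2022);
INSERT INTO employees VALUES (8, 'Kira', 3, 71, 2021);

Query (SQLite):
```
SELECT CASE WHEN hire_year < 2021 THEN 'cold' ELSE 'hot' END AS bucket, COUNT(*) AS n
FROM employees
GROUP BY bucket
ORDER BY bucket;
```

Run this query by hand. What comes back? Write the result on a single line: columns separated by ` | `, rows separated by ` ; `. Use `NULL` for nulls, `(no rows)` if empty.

Bucket rows by hire_year < 2021 → 'cold' else 'hot'; count each bucket.

cold | 4 ; hot | 4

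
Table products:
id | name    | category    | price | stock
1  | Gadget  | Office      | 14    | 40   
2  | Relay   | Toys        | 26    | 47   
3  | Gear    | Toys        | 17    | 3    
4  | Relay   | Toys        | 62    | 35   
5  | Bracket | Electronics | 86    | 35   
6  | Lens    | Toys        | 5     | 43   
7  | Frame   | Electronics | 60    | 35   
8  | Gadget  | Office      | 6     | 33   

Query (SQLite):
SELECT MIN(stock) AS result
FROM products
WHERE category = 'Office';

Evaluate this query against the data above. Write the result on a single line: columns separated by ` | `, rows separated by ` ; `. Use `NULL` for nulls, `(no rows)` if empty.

33

Rows where category='Office' → stock values: [40, 33].
MIN of non-NULL values = 33.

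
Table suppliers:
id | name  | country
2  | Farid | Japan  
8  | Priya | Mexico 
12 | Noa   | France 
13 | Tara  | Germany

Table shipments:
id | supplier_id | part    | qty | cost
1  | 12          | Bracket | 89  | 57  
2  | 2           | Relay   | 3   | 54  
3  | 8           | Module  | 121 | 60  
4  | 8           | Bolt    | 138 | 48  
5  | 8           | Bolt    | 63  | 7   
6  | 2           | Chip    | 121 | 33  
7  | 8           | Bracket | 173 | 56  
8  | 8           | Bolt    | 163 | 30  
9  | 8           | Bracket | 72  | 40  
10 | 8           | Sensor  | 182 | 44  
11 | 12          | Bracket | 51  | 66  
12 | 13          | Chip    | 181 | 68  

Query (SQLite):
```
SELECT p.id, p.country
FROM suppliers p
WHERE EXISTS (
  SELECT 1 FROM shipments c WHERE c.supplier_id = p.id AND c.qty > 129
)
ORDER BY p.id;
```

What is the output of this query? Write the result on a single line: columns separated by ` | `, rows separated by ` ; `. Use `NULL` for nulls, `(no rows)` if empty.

For each suppliers row, check whether any shipments with matching supplier_id has qty > 129.
Keep rows where that is true.

8 | Mexico ; 13 | Germany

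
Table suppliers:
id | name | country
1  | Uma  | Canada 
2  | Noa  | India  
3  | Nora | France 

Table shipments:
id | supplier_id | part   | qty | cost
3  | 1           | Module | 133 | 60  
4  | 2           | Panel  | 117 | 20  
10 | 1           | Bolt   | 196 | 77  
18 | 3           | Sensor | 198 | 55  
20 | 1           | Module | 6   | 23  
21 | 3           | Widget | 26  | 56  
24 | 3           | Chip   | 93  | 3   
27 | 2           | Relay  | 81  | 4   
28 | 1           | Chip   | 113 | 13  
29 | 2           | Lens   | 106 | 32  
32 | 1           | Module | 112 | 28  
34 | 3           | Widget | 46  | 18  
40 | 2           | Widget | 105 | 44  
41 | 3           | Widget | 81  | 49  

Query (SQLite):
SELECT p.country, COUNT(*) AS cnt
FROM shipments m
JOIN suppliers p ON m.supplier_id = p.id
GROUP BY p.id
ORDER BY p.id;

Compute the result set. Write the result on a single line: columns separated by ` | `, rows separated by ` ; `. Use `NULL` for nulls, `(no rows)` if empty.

Canada | 5 ; India | 4 ; France | 5

Join each shipments row to its suppliers via supplier_id.
Group joined rows by suppliers.id; compute COUNT(*) per group.
  1: ids {3, 10, 20, 28, 32} → COUNT(*)=5
  2: ids {4, 27, 29, 40} → COUNT(*)=4
  3: ids {18, 21, 24, 34, 41} → COUNT(*)=5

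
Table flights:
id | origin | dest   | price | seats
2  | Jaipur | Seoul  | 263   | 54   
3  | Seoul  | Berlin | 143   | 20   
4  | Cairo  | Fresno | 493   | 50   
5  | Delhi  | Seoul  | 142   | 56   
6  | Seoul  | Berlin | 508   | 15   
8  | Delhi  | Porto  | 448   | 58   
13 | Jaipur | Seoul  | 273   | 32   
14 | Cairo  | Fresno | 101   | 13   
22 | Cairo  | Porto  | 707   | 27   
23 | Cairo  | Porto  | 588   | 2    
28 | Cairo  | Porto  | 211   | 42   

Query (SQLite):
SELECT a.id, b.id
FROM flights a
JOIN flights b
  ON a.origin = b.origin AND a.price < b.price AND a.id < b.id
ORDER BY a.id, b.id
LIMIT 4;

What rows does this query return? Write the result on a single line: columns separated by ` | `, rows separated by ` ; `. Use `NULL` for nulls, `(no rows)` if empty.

Pairs (a,b) with same origin, a.price < b.price, a.id < b.id.
origin groups: Cairo:{4,14,22,23,28} Delhi:{5,8} Jaipur:{2,13} Seoul:{3,6}
Ordered by (a.id, b.id); first 4.

2 | 13 ; 3 | 6 ; 4 | 22 ; 4 | 23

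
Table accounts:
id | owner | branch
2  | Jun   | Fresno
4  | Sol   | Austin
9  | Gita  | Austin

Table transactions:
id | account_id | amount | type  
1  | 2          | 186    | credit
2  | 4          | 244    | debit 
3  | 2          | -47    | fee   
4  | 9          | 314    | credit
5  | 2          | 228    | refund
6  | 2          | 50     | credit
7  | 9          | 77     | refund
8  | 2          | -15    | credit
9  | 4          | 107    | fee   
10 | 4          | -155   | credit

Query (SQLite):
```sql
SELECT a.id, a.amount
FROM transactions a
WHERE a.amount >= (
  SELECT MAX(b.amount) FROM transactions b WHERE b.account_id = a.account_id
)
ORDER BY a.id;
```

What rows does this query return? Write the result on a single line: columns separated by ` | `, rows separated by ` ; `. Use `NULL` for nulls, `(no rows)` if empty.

2 | 244 ; 4 | 314 ; 5 | 228

For each transactions row a, compute MAX(amount) over rows sharing a.account_id.
Keep row a if a.amount >= that per-group MAX.
  account_id=2: MAX(amount) = 228
  account_id=4: MAX(amount) = 244
  account_id=9: MAX(amount) = 314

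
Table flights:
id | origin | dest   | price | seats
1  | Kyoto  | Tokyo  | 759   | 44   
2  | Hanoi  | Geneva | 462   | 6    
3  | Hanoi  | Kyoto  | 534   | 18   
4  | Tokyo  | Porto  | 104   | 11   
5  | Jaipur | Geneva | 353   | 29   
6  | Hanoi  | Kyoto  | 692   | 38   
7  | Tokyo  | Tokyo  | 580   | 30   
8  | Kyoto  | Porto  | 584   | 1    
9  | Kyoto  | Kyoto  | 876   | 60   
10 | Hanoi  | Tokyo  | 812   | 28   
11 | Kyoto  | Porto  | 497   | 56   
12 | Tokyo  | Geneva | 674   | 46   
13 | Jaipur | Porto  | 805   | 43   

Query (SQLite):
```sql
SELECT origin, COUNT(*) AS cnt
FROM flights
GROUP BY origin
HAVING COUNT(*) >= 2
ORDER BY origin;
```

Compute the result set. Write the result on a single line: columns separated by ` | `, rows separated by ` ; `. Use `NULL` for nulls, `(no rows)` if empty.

Hanoi | 4 ; Jaipur | 2 ; Kyoto | 4 ; Tokyo | 3

Partition flights by origin; compute COUNT(*) within each group.
HAVING: keep groups with count ≥ 2.
  Hanoi: ids {2, 3, 6, 10} → COUNT(*)=4
  Jaipur: ids {5, 13} → COUNT(*)=2
  Kyoto: ids {1, 8, 9, 11} → COUNT(*)=4
  Tokyo: ids {4, 7, 12} → COUNT(*)=3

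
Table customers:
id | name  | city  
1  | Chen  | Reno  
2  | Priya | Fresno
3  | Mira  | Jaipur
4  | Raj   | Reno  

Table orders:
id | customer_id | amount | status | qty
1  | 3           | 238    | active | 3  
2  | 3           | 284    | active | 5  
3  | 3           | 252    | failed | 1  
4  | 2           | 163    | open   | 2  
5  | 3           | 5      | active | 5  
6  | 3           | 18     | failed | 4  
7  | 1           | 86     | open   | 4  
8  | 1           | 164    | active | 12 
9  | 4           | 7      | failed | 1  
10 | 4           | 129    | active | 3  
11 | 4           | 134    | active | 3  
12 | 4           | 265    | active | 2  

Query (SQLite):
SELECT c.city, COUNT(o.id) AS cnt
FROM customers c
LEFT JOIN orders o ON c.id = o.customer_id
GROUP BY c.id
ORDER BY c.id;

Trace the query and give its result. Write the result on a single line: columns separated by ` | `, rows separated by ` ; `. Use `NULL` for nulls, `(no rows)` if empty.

LEFT JOIN keeps every customers row; unmatched ones get NULL for orders columns.
Group by customers.id and compute COUNT(o.id). COUNT(col) of an all-NULL group is 0.
  1: ids {7, 8} → COUNT(o.id)=2
  2: ids {4} → COUNT(o.id)=1
  3: ids {1, 2, 3, 5, 6} → COUNT(o.id)=5
  4: ids {9, 10, 11, 12} → COUNT(o.id)=4

Reno | 2 ; Fresno | 1 ; Jaipur | 5 ; Reno | 4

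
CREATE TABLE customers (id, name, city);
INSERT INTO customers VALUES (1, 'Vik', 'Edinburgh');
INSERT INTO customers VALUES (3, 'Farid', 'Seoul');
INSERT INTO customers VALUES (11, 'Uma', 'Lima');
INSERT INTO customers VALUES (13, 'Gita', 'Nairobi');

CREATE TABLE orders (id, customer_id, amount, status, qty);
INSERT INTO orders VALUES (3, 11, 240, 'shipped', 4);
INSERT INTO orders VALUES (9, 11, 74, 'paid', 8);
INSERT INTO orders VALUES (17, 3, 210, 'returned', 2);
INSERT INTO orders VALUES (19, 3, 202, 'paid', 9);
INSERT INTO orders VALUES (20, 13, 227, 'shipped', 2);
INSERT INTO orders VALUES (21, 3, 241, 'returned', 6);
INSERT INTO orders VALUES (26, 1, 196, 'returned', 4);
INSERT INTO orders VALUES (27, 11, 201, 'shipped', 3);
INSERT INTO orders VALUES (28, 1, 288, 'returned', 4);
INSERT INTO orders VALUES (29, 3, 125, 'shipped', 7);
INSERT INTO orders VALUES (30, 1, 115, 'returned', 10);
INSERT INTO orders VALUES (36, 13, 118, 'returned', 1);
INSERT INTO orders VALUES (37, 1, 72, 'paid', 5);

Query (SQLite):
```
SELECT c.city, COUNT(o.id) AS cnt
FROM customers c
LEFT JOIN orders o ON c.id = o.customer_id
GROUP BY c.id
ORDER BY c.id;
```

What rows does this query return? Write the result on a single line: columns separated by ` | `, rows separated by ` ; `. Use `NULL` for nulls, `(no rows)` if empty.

Edinburgh | 4 ; Seoul | 4 ; Lima | 3 ; Nairobi | 2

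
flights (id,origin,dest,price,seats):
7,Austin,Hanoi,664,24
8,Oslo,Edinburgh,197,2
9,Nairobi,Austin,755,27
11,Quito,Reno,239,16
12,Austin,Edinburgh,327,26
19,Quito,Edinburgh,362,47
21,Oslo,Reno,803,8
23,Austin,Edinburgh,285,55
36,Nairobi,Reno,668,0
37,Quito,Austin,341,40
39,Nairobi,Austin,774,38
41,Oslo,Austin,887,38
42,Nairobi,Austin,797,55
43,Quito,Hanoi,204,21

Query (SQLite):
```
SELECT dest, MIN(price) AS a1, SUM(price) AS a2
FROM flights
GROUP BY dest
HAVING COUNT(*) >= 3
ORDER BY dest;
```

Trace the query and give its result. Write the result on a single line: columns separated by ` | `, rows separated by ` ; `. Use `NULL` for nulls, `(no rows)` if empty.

Austin | 341 | 3554 ; Edinburgh | 197 | 1171 ; Reno | 239 | 1710

Group flights by dest.
Per group compute: MIN(price), SUM(price).
HAVING: drop groups with fewer than 3 rows.
  Austin: ids {9, 37, 39, 41, 42} → MIN(price)=341, SUM(price)=3554
  Edinburgh: ids {8, 12, 19, 23} → MIN(price)=197, SUM(price)=1171
  Hanoi: ids {7, 43} → MIN(price)=204, SUM(price)=868
  Reno: ids {11, 21, 36} → MIN(price)=239, SUM(price)=1710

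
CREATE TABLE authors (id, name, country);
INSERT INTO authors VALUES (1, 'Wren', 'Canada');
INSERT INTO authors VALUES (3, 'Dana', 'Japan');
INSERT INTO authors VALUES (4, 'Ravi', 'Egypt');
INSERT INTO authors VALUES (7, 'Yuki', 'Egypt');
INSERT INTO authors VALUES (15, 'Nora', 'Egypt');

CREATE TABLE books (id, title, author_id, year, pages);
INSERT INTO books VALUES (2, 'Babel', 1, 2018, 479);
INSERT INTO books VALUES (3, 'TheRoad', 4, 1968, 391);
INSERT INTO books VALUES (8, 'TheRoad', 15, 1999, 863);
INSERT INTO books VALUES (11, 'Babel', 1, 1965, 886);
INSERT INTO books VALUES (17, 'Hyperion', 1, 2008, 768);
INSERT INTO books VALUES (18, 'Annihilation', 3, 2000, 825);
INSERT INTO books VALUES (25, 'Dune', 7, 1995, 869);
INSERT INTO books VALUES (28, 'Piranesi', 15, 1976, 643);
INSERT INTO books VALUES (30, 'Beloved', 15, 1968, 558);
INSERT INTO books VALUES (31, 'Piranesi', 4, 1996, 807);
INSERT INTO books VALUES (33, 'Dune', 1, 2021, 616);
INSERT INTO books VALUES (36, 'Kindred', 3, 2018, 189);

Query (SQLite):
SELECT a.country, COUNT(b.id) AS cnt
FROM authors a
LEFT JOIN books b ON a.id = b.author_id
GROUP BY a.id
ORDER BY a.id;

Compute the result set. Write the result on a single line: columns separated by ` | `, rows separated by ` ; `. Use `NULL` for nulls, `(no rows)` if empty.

LEFT JOIN keeps every authors row; unmatched ones get NULL for books columns.
Group by authors.id and compute COUNT(b.id). COUNT(col) of an all-NULL group is 0.
  1: ids {2, 11, 17, 33} → COUNT(b.id)=4
  3: ids {18, 36} → COUNT(b.id)=2
  4: ids {3, 31} → COUNT(b.id)=2
  7: ids {25} → COUNT(b.id)=1
  15: ids {8, 28, 30} → COUNT(b.id)=3

Canada | 4 ; Japan | 2 ; Egypt | 2 ; Egypt | 1 ; Egypt | 3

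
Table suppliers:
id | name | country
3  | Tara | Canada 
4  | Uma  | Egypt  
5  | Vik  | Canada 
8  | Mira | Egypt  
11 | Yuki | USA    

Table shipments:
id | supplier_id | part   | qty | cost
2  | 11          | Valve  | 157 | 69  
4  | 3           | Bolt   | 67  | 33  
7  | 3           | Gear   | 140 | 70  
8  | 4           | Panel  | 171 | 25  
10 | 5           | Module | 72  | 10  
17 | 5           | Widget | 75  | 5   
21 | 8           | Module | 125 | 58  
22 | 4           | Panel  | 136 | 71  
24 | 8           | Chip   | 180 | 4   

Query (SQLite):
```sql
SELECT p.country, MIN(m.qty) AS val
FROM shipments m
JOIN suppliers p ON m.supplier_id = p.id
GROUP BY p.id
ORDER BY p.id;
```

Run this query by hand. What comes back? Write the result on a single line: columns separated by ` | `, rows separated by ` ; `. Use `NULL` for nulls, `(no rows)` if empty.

Canada | 67 ; Egypt | 136 ; Canada | 72 ; Egypt | 125 ; USA | 157

Join each shipments row to its suppliers via supplier_id.
Group joined rows by suppliers.id; compute MIN(m.qty) per group.
  3: ids {4, 7} → MIN(m.qty)=67
  4: ids {8, 22} → MIN(m.qty)=136
  5: ids {10, 17} → MIN(m.qty)=72
  8: ids {21, 24} → MIN(m.qty)=125
  11: ids {2} → MIN(m.qty)=157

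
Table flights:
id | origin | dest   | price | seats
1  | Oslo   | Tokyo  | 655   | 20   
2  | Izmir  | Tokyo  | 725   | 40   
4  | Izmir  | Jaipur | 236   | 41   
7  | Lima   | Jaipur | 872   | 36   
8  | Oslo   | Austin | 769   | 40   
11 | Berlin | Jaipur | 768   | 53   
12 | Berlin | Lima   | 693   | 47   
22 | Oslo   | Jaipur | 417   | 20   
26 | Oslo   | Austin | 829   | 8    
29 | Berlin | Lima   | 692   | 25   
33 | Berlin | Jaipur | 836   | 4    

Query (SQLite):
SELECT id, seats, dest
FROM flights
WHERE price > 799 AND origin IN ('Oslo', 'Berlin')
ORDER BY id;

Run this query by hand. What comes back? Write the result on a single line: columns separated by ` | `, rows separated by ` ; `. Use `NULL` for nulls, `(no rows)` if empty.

price > 799: ids {7, 26, 33}
origin IN ('Oslo', 'Berlin'): ids {1, 8, 11, 12, 22, 26, 29, 33}
Combine with AND.

26 | 8 | Austin ; 33 | 4 | Jaipur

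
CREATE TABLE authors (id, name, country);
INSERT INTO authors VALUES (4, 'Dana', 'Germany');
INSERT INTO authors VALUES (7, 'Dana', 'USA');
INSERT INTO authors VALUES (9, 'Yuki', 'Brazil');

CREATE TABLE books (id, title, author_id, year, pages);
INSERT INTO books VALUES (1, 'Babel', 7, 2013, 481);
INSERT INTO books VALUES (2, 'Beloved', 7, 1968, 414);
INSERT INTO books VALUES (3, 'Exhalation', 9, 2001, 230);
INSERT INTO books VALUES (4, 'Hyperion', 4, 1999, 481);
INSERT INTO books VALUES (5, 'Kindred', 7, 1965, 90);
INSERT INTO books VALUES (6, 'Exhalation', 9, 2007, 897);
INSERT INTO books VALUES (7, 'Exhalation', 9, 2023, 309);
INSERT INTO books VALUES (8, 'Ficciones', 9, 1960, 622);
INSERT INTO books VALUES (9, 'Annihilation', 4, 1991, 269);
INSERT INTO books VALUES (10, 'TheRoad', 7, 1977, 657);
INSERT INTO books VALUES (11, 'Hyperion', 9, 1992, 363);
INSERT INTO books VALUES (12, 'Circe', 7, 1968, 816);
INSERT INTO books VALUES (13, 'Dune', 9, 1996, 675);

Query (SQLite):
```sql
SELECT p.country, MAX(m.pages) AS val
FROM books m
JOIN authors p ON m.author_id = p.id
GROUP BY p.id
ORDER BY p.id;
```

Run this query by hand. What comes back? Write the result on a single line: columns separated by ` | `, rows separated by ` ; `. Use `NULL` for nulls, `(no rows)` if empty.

Germany | 481 ; USA | 816 ; Brazil | 897

Join each books row to its authors via author_id.
Group joined rows by authors.id; compute MAX(m.pages) per group.
  4: ids {4, 9} → MAX(m.pages)=481
  7: ids {1, 2, 5, 10, 12} → MAX(m.pages)=816
  9: ids {3, 6, 7, 8, 11, 13} → MAX(m.pages)=897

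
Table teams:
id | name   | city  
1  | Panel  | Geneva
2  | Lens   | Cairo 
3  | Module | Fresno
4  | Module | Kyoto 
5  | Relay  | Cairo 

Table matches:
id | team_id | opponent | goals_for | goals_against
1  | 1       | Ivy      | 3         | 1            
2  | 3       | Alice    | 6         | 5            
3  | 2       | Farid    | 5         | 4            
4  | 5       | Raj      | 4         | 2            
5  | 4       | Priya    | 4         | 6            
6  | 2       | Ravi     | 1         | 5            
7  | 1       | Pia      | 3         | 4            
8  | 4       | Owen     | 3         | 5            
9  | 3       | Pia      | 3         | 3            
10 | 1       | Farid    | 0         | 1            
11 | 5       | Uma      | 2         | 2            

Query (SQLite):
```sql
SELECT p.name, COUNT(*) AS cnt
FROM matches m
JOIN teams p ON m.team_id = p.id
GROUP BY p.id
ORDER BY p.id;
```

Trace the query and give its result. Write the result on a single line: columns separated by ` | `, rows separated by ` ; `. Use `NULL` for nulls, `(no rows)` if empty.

Panel | 3 ; Lens | 2 ; Module | 2 ; Module | 2 ; Relay | 2

Join each matches row to its teams via team_id.
Group joined rows by teams.id; compute COUNT(*) per group.
  1: ids {1, 7, 10} → COUNT(*)=3
  2: ids {3, 6} → COUNT(*)=2
  3: ids {2, 9} → COUNT(*)=2
  4: ids {5, 8} → COUNT(*)=2
  5: ids {4, 11} → COUNT(*)=2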